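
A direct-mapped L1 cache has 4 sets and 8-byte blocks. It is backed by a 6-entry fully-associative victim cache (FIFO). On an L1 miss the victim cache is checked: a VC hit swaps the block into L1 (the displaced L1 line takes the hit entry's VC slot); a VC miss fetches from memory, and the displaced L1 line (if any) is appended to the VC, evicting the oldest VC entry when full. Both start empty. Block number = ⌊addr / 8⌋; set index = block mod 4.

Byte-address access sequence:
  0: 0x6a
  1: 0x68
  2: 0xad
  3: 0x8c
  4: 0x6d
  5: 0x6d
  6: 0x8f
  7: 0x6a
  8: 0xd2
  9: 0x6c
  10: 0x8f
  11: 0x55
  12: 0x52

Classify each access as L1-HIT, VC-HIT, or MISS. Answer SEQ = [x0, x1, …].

SEQ = [MISS, L1-HIT, MISS, MISS, VC-HIT, L1-HIT, VC-HIT, VC-HIT, MISS, L1-HIT, VC-HIT, MISS, L1-HIT]

0: 0x6a (blk 13, set 1) → MISS  vc=[]
1: 0x68 (blk 13, set 1) → L1-HIT  vc=[]
2: 0xad (blk 21, set 1) → MISS  vc=[13]
3: 0x8c (blk 17, set 1) → MISS  vc=[13, 21]
4: 0x6d (blk 13, set 1) → VC-HIT  vc=[17, 21]
5: 0x6d (blk 13, set 1) → L1-HIT  vc=[17, 21]
6: 0x8f (blk 17, set 1) → VC-HIT  vc=[13, 21]
7: 0x6a (blk 13, set 1) → VC-HIT  vc=[17, 21]
8: 0xd2 (blk 26, set 2) → MISS  vc=[17, 21]
9: 0x6c (blk 13, set 1) → L1-HIT  vc=[17, 21]
10: 0x8f (blk 17, set 1) → VC-HIT  vc=[13, 21]
11: 0x55 (blk 10, set 2) → MISS  vc=[13, 21, 26]
12: 0x52 (blk 10, set 2) → L1-HIT  vc=[13, 21, 26]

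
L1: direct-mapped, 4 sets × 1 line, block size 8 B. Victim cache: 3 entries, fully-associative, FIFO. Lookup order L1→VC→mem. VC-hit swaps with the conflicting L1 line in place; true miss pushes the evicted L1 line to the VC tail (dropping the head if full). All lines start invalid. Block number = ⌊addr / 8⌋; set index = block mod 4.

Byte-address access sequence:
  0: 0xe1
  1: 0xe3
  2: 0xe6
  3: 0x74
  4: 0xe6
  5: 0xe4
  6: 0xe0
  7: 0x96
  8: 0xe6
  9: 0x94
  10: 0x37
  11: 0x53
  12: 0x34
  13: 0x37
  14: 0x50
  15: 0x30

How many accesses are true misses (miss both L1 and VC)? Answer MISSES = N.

0: 0xe1 (blk 28, set 0) → MISS  vc=[]
1: 0xe3 (blk 28, set 0) → L1-HIT  vc=[]
2: 0xe6 (blk 28, set 0) → L1-HIT  vc=[]
3: 0x74 (blk 14, set 2) → MISS  vc=[]
4: 0xe6 (blk 28, set 0) → L1-HIT  vc=[]
5: 0xe4 (blk 28, set 0) → L1-HIT  vc=[]
6: 0xe0 (blk 28, set 0) → L1-HIT  vc=[]
7: 0x96 (blk 18, set 2) → MISS  vc=[14]
8: 0xe6 (blk 28, set 0) → L1-HIT  vc=[14]
9: 0x94 (blk 18, set 2) → L1-HIT  vc=[14]
10: 0x37 (blk 6, set 2) → MISS  vc=[14, 18]
11: 0x53 (blk 10, set 2) → MISS  vc=[14, 18, 6]
12: 0x34 (blk 6, set 2) → VC-HIT  vc=[14, 18, 10]
13: 0x37 (blk 6, set 2) → L1-HIT  vc=[14, 18, 10]
14: 0x50 (blk 10, set 2) → VC-HIT  vc=[14, 18, 6]
15: 0x30 (blk 6, set 2) → VC-HIT  vc=[14, 18, 10]

MISSES = 5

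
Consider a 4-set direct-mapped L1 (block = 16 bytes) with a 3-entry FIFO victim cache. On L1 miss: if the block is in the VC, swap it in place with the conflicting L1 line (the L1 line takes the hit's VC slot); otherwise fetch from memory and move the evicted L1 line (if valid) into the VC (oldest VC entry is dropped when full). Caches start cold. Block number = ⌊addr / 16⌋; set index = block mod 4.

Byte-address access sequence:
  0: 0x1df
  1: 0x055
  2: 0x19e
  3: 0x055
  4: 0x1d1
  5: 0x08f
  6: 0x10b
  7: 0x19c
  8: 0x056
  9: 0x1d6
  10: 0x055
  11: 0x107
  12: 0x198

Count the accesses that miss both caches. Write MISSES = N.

0: 0x1df (blk 29, set 1) → MISS  vc=[]
1: 0x55 (blk 5, set 1) → MISS  vc=[29]
2: 0x19e (blk 25, set 1) → MISS  vc=[29, 5]
3: 0x55 (blk 5, set 1) → VC-HIT  vc=[29, 25]
4: 0x1d1 (blk 29, set 1) → VC-HIT  vc=[5, 25]
5: 0x8f (blk 8, set 0) → MISS  vc=[5, 25]
6: 0x10b (blk 16, set 0) → MISS  vc=[5, 25, 8]
7: 0x19c (blk 25, set 1) → VC-HIT  vc=[5, 29, 8]
8: 0x56 (blk 5, set 1) → VC-HIT  vc=[25, 29, 8]
9: 0x1d6 (blk 29, set 1) → VC-HIT  vc=[25, 5, 8]
10: 0x55 (blk 5, set 1) → VC-HIT  vc=[25, 29, 8]
11: 0x107 (blk 16, set 0) → L1-HIT  vc=[25, 29, 8]
12: 0x198 (blk 25, set 1) → VC-HIT  vc=[5, 29, 8]

MISSES = 5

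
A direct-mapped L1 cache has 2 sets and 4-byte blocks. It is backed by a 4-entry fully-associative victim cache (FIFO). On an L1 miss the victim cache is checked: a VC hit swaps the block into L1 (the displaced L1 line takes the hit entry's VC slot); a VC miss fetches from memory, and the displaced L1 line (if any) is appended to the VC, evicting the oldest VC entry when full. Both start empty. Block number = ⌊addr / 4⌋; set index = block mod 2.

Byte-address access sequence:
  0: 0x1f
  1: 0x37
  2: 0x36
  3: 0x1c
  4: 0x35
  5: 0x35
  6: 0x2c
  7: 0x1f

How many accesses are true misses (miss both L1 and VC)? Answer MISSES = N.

#0 0x1f→b7/s1 MISS; vc=[]
#1 0x37→b13/s1 MISS; vc=[7]
#2 0x36→b13/s1 L1-HIT; vc=[7]
#3 0x1c→b7/s1 VC-HIT; vc=[13]
#4 0x35→b13/s1 VC-HIT; vc=[7]
#5 0x35→b13/s1 L1-HIT; vc=[7]
#6 0x2c→b11/s1 MISS; vc=[7,13]
#7 0x1f→b7/s1 VC-HIT; vc=[11,13]

MISSES = 3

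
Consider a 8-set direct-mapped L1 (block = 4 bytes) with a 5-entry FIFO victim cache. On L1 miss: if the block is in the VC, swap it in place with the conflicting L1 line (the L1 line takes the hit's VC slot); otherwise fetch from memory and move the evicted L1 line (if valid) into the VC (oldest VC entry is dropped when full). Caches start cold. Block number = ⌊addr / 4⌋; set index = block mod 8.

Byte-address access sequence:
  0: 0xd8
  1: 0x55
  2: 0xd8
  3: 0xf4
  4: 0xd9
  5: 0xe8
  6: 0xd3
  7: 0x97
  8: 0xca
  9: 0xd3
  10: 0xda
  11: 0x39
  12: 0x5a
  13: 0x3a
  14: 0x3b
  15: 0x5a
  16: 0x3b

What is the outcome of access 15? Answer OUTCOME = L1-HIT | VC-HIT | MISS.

OUTCOME = VC-HIT

  [0] addr=0xd8 blk=54 s=6: MISS | VC []
  [1] addr=0x55 blk=21 s=5: MISS | VC []
  [2] addr=0xd8 blk=54 s=6: L1-HIT | VC []
  [3] addr=0xf4 blk=61 s=5: MISS | VC [21]
  [4] addr=0xd9 blk=54 s=6: L1-HIT | VC [21]
  [5] addr=0xe8 blk=58 s=2: MISS | VC [21]
  [6] addr=0xd3 blk=52 s=4: MISS | VC [21]
  [7] addr=0x97 blk=37 s=5: MISS | VC [21, 61]
  [8] addr=0xca blk=50 s=2: MISS | VC [21, 61, 58]
  [9] addr=0xd3 blk=52 s=4: L1-HIT | VC [21, 61, 58]
  [10] addr=0xda blk=54 s=6: L1-HIT | VC [21, 61, 58]
  [11] addr=0x39 blk=14 s=6: MISS | VC [21, 61, 58, 54]
  [12] addr=0x5a blk=22 s=6: MISS | VC [21, 61, 58, 54, 14]
  [13] addr=0x3a blk=14 s=6: VC-HIT | VC [21, 61, 58, 54, 22]
  [14] addr=0x3b blk=14 s=6: L1-HIT | VC [21, 61, 58, 54, 22]
  [15] addr=0x5a blk=22 s=6: VC-HIT | VC [21, 61, 58, 54, 14]
  [16] addr=0x3b blk=14 s=6: VC-HIT | VC [21, 61, 58, 54, 22]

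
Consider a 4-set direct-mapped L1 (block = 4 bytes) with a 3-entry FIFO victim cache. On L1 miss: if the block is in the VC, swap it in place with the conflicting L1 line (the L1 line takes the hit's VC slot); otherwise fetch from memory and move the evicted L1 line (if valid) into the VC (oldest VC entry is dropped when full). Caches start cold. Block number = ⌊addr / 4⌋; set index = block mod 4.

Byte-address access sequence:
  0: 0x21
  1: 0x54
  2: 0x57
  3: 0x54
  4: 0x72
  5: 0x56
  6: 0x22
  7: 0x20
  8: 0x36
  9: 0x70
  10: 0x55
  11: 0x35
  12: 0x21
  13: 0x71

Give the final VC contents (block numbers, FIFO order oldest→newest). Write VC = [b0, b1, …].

VC = [8, 21]

#0 0x21→b8/s0 MISS; vc=[]
#1 0x54→b21/s1 MISS; vc=[]
#2 0x57→b21/s1 L1-HIT; vc=[]
#3 0x54→b21/s1 L1-HIT; vc=[]
#4 0x72→b28/s0 MISS; vc=[8]
#5 0x56→b21/s1 L1-HIT; vc=[8]
#6 0x22→b8/s0 VC-HIT; vc=[28]
#7 0x20→b8/s0 L1-HIT; vc=[28]
#8 0x36→b13/s1 MISS; vc=[28,21]
#9 0x70→b28/s0 VC-HIT; vc=[8,21]
#10 0x55→b21/s1 VC-HIT; vc=[8,13]
#11 0x35→b13/s1 VC-HIT; vc=[8,21]
#12 0x21→b8/s0 VC-HIT; vc=[28,21]
#13 0x71→b28/s0 VC-HIT; vc=[8,21]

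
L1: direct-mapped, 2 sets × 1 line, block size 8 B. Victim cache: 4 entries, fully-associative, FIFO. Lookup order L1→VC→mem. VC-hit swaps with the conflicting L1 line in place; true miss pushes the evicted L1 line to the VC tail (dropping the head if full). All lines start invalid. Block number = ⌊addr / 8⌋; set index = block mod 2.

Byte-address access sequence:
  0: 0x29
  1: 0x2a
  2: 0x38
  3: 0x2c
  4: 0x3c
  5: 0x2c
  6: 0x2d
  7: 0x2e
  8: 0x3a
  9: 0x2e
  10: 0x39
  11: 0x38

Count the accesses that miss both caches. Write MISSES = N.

MISSES = 2

#0 0x29→b5/s1 MISS; vc=[]
#1 0x2a→b5/s1 L1-HIT; vc=[]
#2 0x38→b7/s1 MISS; vc=[5]
#3 0x2c→b5/s1 VC-HIT; vc=[7]
#4 0x3c→b7/s1 VC-HIT; vc=[5]
#5 0x2c→b5/s1 VC-HIT; vc=[7]
#6 0x2d→b5/s1 L1-HIT; vc=[7]
#7 0x2e→b5/s1 L1-HIT; vc=[7]
#8 0x3a→b7/s1 VC-HIT; vc=[5]
#9 0x2e→b5/s1 VC-HIT; vc=[7]
#10 0x39→b7/s1 VC-HIT; vc=[5]
#11 0x38→b7/s1 L1-HIT; vc=[5]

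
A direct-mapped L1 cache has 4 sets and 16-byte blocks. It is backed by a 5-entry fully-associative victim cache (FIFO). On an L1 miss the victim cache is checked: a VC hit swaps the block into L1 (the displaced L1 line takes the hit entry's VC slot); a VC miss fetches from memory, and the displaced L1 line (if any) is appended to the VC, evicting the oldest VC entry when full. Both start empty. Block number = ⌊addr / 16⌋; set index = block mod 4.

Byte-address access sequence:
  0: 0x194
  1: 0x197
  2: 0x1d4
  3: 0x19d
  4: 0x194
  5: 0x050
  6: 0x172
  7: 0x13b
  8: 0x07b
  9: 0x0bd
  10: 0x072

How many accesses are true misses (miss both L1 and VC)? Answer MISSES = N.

MISSES = 7

#0 0x194→b25/s1 MISS; vc=[]
#1 0x197→b25/s1 L1-HIT; vc=[]
#2 0x1d4→b29/s1 MISS; vc=[25]
#3 0x19d→b25/s1 VC-HIT; vc=[29]
#4 0x194→b25/s1 L1-HIT; vc=[29]
#5 0x50→b5/s1 MISS; vc=[29,25]
#6 0x172→b23/s3 MISS; vc=[29,25]
#7 0x13b→b19/s3 MISS; vc=[29,25,23]
#8 0x7b→b7/s3 MISS; vc=[29,25,23,19]
#9 0xbd→b11/s3 MISS; vc=[29,25,23,19,7]
#10 0x72→b7/s3 VC-HIT; vc=[29,25,23,19,11]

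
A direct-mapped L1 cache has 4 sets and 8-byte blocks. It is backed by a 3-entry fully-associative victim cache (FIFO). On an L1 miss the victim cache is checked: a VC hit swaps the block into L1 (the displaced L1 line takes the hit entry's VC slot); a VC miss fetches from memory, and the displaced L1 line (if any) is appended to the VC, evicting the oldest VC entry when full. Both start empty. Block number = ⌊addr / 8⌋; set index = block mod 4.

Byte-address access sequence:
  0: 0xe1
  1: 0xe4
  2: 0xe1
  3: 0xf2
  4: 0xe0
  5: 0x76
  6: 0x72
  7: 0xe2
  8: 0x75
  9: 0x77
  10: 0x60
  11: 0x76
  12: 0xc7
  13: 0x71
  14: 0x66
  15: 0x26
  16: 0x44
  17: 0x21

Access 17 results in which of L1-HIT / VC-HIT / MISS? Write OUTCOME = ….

OUTCOME = VC-HIT

#0 0xe1→b28/s0 MISS; vc=[]
#1 0xe4→b28/s0 L1-HIT; vc=[]
#2 0xe1→b28/s0 L1-HIT; vc=[]
#3 0xf2→b30/s2 MISS; vc=[]
#4 0xe0→b28/s0 L1-HIT; vc=[]
#5 0x76→b14/s2 MISS; vc=[30]
#6 0x72→b14/s2 L1-HIT; vc=[30]
#7 0xe2→b28/s0 L1-HIT; vc=[30]
#8 0x75→b14/s2 L1-HIT; vc=[30]
#9 0x77→b14/s2 L1-HIT; vc=[30]
#10 0x60→b12/s0 MISS; vc=[30,28]
#11 0x76→b14/s2 L1-HIT; vc=[30,28]
#12 0xc7→b24/s0 MISS; vc=[30,28,12]
#13 0x71→b14/s2 L1-HIT; vc=[30,28,12]
#14 0x66→b12/s0 VC-HIT; vc=[30,28,24]
#15 0x26→b4/s0 MISS; vc=[28,24,12]
#16 0x44→b8/s0 MISS; vc=[24,12,4]
#17 0x21→b4/s0 VC-HIT; vc=[24,12,8]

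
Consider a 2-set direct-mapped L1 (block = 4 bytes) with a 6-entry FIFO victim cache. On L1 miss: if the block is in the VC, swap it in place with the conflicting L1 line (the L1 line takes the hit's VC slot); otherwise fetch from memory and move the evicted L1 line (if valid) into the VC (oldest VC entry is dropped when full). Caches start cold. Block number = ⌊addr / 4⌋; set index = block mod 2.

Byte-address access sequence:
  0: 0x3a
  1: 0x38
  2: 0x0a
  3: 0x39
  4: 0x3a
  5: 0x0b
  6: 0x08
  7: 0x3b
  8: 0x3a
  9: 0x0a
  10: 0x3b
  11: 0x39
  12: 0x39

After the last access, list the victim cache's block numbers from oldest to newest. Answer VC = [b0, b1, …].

#0 0x3a→b14/s0 MISS; vc=[]
#1 0x38→b14/s0 L1-HIT; vc=[]
#2 0xa→b2/s0 MISS; vc=[14]
#3 0x39→b14/s0 VC-HIT; vc=[2]
#4 0x3a→b14/s0 L1-HIT; vc=[2]
#5 0xb→b2/s0 VC-HIT; vc=[14]
#6 0x8→b2/s0 L1-HIT; vc=[14]
#7 0x3b→b14/s0 VC-HIT; vc=[2]
#8 0x3a→b14/s0 L1-HIT; vc=[2]
#9 0xa→b2/s0 VC-HIT; vc=[14]
#10 0x3b→b14/s0 VC-HIT; vc=[2]
#11 0x39→b14/s0 L1-HIT; vc=[2]
#12 0x39→b14/s0 L1-HIT; vc=[2]

VC = [2]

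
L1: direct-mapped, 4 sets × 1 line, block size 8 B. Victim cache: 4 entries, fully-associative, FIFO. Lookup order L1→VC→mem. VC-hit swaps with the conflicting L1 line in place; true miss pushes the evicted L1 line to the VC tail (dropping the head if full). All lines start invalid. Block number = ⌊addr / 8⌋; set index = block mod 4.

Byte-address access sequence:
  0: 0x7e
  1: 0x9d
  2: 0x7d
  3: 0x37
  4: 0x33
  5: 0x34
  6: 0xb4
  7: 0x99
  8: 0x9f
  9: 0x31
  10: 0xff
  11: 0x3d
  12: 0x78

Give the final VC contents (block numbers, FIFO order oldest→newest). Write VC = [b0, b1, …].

0: 0x7e (blk 15, set 3) → MISS  vc=[]
1: 0x9d (blk 19, set 3) → MISS  vc=[15]
2: 0x7d (blk 15, set 3) → VC-HIT  vc=[19]
3: 0x37 (blk 6, set 2) → MISS  vc=[19]
4: 0x33 (blk 6, set 2) → L1-HIT  vc=[19]
5: 0x34 (blk 6, set 2) → L1-HIT  vc=[19]
6: 0xb4 (blk 22, set 2) → MISS  vc=[19, 6]
7: 0x99 (blk 19, set 3) → VC-HIT  vc=[15, 6]
8: 0x9f (blk 19, set 3) → L1-HIT  vc=[15, 6]
9: 0x31 (blk 6, set 2) → VC-HIT  vc=[15, 22]
10: 0xff (blk 31, set 3) → MISS  vc=[15, 22, 19]
11: 0x3d (blk 7, set 3) → MISS  vc=[15, 22, 19, 31]
12: 0x78 (blk 15, set 3) → VC-HIT  vc=[7, 22, 19, 31]

VC = [7, 22, 19, 31]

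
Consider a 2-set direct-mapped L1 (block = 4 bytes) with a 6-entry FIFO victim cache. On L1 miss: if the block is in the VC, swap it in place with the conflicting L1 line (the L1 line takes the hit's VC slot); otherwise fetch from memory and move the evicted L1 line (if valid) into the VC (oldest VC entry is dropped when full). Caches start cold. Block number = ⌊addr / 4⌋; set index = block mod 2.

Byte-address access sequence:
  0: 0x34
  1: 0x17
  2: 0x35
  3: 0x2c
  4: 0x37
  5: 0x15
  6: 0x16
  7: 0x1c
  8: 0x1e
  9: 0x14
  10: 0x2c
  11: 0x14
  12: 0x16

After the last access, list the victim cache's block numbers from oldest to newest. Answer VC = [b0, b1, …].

VC = [13, 11, 7]

  [0] addr=0x34 blk=13 s=1: MISS | VC []
  [1] addr=0x17 blk=5 s=1: MISS | VC [13]
  [2] addr=0x35 blk=13 s=1: VC-HIT | VC [5]
  [3] addr=0x2c blk=11 s=1: MISS | VC [5, 13]
  [4] addr=0x37 blk=13 s=1: VC-HIT | VC [5, 11]
  [5] addr=0x15 blk=5 s=1: VC-HIT | VC [13, 11]
  [6] addr=0x16 blk=5 s=1: L1-HIT | VC [13, 11]
  [7] addr=0x1c blk=7 s=1: MISS | VC [13, 11, 5]
  [8] addr=0x1e blk=7 s=1: L1-HIT | VC [13, 11, 5]
  [9] addr=0x14 blk=5 s=1: VC-HIT | VC [13, 11, 7]
  [10] addr=0x2c blk=11 s=1: VC-HIT | VC [13, 5, 7]
  [11] addr=0x14 blk=5 s=1: VC-HIT | VC [13, 11, 7]
  [12] addr=0x16 blk=5 s=1: L1-HIT | VC [13, 11, 7]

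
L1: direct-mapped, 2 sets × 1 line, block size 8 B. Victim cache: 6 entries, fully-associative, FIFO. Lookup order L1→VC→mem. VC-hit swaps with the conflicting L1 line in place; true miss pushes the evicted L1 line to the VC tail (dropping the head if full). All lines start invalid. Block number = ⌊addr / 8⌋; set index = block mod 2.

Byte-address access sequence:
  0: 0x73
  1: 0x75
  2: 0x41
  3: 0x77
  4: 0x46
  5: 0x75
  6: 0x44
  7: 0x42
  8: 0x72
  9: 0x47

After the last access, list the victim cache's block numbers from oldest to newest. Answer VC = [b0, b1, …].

VC = [14]

0: 0x73 (blk 14, set 0) → MISS  vc=[]
1: 0x75 (blk 14, set 0) → L1-HIT  vc=[]
2: 0x41 (blk 8, set 0) → MISS  vc=[14]
3: 0x77 (blk 14, set 0) → VC-HIT  vc=[8]
4: 0x46 (blk 8, set 0) → VC-HIT  vc=[14]
5: 0x75 (blk 14, set 0) → VC-HIT  vc=[8]
6: 0x44 (blk 8, set 0) → VC-HIT  vc=[14]
7: 0x42 (blk 8, set 0) → L1-HIT  vc=[14]
8: 0x72 (blk 14, set 0) → VC-HIT  vc=[8]
9: 0x47 (blk 8, set 0) → VC-HIT  vc=[14]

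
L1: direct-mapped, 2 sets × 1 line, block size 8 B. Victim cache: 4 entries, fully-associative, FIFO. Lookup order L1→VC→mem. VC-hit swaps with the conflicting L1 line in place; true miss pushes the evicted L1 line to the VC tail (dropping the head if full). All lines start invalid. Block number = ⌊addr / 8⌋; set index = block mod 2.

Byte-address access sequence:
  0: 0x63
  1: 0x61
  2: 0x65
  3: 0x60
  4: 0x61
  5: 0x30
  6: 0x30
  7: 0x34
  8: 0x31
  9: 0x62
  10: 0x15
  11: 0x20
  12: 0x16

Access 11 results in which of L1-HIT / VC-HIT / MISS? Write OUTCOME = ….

OUTCOME = MISS

0: 0x63 (blk 12, set 0) → MISS  vc=[]
1: 0x61 (blk 12, set 0) → L1-HIT  vc=[]
2: 0x65 (blk 12, set 0) → L1-HIT  vc=[]
3: 0x60 (blk 12, set 0) → L1-HIT  vc=[]
4: 0x61 (blk 12, set 0) → L1-HIT  vc=[]
5: 0x30 (blk 6, set 0) → MISS  vc=[12]
6: 0x30 (blk 6, set 0) → L1-HIT  vc=[12]
7: 0x34 (blk 6, set 0) → L1-HIT  vc=[12]
8: 0x31 (blk 6, set 0) → L1-HIT  vc=[12]
9: 0x62 (blk 12, set 0) → VC-HIT  vc=[6]
10: 0x15 (blk 2, set 0) → MISS  vc=[6, 12]
11: 0x20 (blk 4, set 0) → MISS  vc=[6, 12, 2]
12: 0x16 (blk 2, set 0) → VC-HIT  vc=[6, 12, 4]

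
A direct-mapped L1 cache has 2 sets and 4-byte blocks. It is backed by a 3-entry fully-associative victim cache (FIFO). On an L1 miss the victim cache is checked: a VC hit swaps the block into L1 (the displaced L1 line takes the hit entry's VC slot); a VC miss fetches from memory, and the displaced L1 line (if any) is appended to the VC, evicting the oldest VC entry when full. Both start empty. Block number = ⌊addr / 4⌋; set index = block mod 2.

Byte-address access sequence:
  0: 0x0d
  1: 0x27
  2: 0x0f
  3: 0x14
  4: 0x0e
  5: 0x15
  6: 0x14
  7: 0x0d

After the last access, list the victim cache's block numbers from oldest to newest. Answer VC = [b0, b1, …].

  [0] addr=0xd blk=3 s=1: MISS | VC []
  [1] addr=0x27 blk=9 s=1: MISS | VC [3]
  [2] addr=0xf blk=3 s=1: VC-HIT | VC [9]
  [3] addr=0x14 blk=5 s=1: MISS | VC [9, 3]
  [4] addr=0xe blk=3 s=1: VC-HIT | VC [9, 5]
  [5] addr=0x15 blk=5 s=1: VC-HIT | VC [9, 3]
  [6] addr=0x14 blk=5 s=1: L1-HIT | VC [9, 3]
  [7] addr=0xd blk=3 s=1: VC-HIT | VC [9, 5]

VC = [9, 5]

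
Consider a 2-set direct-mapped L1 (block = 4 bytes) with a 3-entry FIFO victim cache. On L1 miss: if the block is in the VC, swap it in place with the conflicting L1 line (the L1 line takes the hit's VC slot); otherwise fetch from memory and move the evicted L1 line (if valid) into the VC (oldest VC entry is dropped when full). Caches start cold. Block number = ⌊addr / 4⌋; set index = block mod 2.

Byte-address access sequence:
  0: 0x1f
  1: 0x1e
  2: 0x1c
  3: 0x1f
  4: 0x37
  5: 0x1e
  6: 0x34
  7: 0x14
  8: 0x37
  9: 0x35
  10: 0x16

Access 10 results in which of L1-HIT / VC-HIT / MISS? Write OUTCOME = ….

OUTCOME = VC-HIT

#0 0x1f→b7/s1 MISS; vc=[]
#1 0x1e→b7/s1 L1-HIT; vc=[]
#2 0x1c→b7/s1 L1-HIT; vc=[]
#3 0x1f→b7/s1 L1-HIT; vc=[]
#4 0x37→b13/s1 MISS; vc=[7]
#5 0x1e→b7/s1 VC-HIT; vc=[13]
#6 0x34→b13/s1 VC-HIT; vc=[7]
#7 0x14→b5/s1 MISS; vc=[7,13]
#8 0x37→b13/s1 VC-HIT; vc=[7,5]
#9 0x35→b13/s1 L1-HIT; vc=[7,5]
#10 0x16→b5/s1 VC-HIT; vc=[7,13]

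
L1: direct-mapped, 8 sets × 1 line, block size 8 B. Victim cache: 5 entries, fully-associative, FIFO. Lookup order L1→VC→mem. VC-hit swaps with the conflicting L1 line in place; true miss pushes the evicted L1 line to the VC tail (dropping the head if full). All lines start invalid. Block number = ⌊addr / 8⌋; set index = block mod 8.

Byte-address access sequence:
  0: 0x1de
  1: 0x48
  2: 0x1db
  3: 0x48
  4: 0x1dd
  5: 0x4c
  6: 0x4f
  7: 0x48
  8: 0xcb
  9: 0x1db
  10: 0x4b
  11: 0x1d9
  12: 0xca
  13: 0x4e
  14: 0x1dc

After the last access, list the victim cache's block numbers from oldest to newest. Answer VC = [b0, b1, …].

VC = [25]

0: 0x1de (blk 59, set 3) → MISS  vc=[]
1: 0x48 (blk 9, set 1) → MISS  vc=[]
2: 0x1db (blk 59, set 3) → L1-HIT  vc=[]
3: 0x48 (blk 9, set 1) → L1-HIT  vc=[]
4: 0x1dd (blk 59, set 3) → L1-HIT  vc=[]
5: 0x4c (blk 9, set 1) → L1-HIT  vc=[]
6: 0x4f (blk 9, set 1) → L1-HIT  vc=[]
7: 0x48 (blk 9, set 1) → L1-HIT  vc=[]
8: 0xcb (blk 25, set 1) → MISS  vc=[9]
9: 0x1db (blk 59, set 3) → L1-HIT  vc=[9]
10: 0x4b (blk 9, set 1) → VC-HIT  vc=[25]
11: 0x1d9 (blk 59, set 3) → L1-HIT  vc=[25]
12: 0xca (blk 25, set 1) → VC-HIT  vc=[9]
13: 0x4e (blk 9, set 1) → VC-HIT  vc=[25]
14: 0x1dc (blk 59, set 3) → L1-HIT  vc=[25]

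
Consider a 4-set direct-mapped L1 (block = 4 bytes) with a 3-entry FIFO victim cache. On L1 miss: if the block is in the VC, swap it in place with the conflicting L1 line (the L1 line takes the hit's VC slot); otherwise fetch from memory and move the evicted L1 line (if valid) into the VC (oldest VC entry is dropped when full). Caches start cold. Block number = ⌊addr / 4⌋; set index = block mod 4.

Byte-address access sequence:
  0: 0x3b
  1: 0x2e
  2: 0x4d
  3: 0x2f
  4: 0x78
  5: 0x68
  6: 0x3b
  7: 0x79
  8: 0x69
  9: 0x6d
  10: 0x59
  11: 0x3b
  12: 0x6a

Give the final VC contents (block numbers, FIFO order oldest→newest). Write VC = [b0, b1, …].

VC = [22, 11, 14]

0: 0x3b (blk 14, set 2) → MISS  vc=[]
1: 0x2e (blk 11, set 3) → MISS  vc=[]
2: 0x4d (blk 19, set 3) → MISS  vc=[11]
3: 0x2f (blk 11, set 3) → VC-HIT  vc=[19]
4: 0x78 (blk 30, set 2) → MISS  vc=[19, 14]
5: 0x68 (blk 26, set 2) → MISS  vc=[19, 14, 30]
6: 0x3b (blk 14, set 2) → VC-HIT  vc=[19, 26, 30]
7: 0x79 (blk 30, set 2) → VC-HIT  vc=[19, 26, 14]
8: 0x69 (blk 26, set 2) → VC-HIT  vc=[19, 30, 14]
9: 0x6d (blk 27, set 3) → MISS  vc=[30, 14, 11]
10: 0x59 (blk 22, set 2) → MISS  vc=[14, 11, 26]
11: 0x3b (blk 14, set 2) → VC-HIT  vc=[22, 11, 26]
12: 0x6a (blk 26, set 2) → VC-HIT  vc=[22, 11, 14]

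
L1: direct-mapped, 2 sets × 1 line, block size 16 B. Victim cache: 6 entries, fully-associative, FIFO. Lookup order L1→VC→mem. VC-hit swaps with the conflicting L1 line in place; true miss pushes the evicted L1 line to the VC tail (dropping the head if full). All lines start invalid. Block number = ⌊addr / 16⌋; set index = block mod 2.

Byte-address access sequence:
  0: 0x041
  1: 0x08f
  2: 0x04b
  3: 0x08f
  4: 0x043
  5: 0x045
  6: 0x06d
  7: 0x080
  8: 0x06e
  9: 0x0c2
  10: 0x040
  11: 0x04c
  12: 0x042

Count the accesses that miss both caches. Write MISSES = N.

MISSES = 4

  [0] addr=0x41 blk=4 s=0: MISS | VC []
  [1] addr=0x8f blk=8 s=0: MISS | VC [4]
  [2] addr=0x4b blk=4 s=0: VC-HIT | VC [8]
  [3] addr=0x8f blk=8 s=0: VC-HIT | VC [4]
  [4] addr=0x43 blk=4 s=0: VC-HIT | VC [8]
  [5] addr=0x45 blk=4 s=0: L1-HIT | VC [8]
  [6] addr=0x6d blk=6 s=0: MISS | VC [8, 4]
  [7] addr=0x80 blk=8 s=0: VC-HIT | VC [6, 4]
  [8] addr=0x6e blk=6 s=0: VC-HIT | VC [8, 4]
  [9] addr=0xc2 blk=12 s=0: MISS | VC [8, 4, 6]
  [10] addr=0x40 blk=4 s=0: VC-HIT | VC [8, 12, 6]
  [11] addr=0x4c blk=4 s=0: L1-HIT | VC [8, 12, 6]
  [12] addr=0x42 blk=4 s=0: L1-HIT | VC [8, 12, 6]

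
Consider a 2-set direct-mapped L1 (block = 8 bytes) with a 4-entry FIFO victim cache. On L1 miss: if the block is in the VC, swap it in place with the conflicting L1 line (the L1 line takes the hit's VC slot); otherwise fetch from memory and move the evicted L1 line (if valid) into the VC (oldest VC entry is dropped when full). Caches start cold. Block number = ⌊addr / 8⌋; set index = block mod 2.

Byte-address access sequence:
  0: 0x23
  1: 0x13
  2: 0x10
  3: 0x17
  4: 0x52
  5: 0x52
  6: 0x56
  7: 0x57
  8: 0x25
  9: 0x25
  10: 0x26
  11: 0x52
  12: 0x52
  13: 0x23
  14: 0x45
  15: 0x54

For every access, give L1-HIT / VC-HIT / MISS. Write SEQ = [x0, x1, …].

SEQ = [MISS, MISS, L1-HIT, L1-HIT, MISS, L1-HIT, L1-HIT, L1-HIT, VC-HIT, L1-HIT, L1-HIT, VC-HIT, L1-HIT, VC-HIT, MISS, VC-HIT]

#0 0x23→b4/s0 MISS; vc=[]
#1 0x13→b2/s0 MISS; vc=[4]
#2 0x10→b2/s0 L1-HIT; vc=[4]
#3 0x17→b2/s0 L1-HIT; vc=[4]
#4 0x52→b10/s0 MISS; vc=[4,2]
#5 0x52→b10/s0 L1-HIT; vc=[4,2]
#6 0x56→b10/s0 L1-HIT; vc=[4,2]
#7 0x57→b10/s0 L1-HIT; vc=[4,2]
#8 0x25→b4/s0 VC-HIT; vc=[10,2]
#9 0x25→b4/s0 L1-HIT; vc=[10,2]
#10 0x26→b4/s0 L1-HIT; vc=[10,2]
#11 0x52→b10/s0 VC-HIT; vc=[4,2]
#12 0x52→b10/s0 L1-HIT; vc=[4,2]
#13 0x23→b4/s0 VC-HIT; vc=[10,2]
#14 0x45→b8/s0 MISS; vc=[10,2,4]
#15 0x54→b10/s0 VC-HIT; vc=[8,2,4]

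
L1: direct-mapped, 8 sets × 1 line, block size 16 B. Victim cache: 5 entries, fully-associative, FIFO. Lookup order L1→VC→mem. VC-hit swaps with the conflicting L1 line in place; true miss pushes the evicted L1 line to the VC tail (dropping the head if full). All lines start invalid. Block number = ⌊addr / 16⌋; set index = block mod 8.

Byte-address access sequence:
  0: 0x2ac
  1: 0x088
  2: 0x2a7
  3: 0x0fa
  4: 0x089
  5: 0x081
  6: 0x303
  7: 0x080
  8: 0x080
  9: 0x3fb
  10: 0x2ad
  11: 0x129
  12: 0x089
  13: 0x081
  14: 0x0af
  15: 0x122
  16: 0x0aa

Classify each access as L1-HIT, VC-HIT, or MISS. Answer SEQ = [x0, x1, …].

#0 0x2ac→b42/s2 MISS; vc=[]
#1 0x88→b8/s0 MISS; vc=[]
#2 0x2a7→b42/s2 L1-HIT; vc=[]
#3 0xfa→b15/s7 MISS; vc=[]
#4 0x89→b8/s0 L1-HIT; vc=[]
#5 0x81→b8/s0 L1-HIT; vc=[]
#6 0x303→b48/s0 MISS; vc=[8]
#7 0x80→b8/s0 VC-HIT; vc=[48]
#8 0x80→b8/s0 L1-HIT; vc=[48]
#9 0x3fb→b63/s7 MISS; vc=[48,15]
#10 0x2ad→b42/s2 L1-HIT; vc=[48,15]
#11 0x129→b18/s2 MISS; vc=[48,15,42]
#12 0x89→b8/s0 L1-HIT; vc=[48,15,42]
#13 0x81→b8/s0 L1-HIT; vc=[48,15,42]
#14 0xaf→b10/s2 MISS; vc=[48,15,42,18]
#15 0x122→b18/s2 VC-HIT; vc=[48,15,42,10]
#16 0xaa→b10/s2 VC-HIT; vc=[48,15,42,18]

SEQ = [MISS, MISS, L1-HIT, MISS, L1-HIT, L1-HIT, MISS, VC-HIT, L1-HIT, MISS, L1-HIT, MISS, L1-HIT, L1-HIT, MISS, VC-HIT, VC-HIT]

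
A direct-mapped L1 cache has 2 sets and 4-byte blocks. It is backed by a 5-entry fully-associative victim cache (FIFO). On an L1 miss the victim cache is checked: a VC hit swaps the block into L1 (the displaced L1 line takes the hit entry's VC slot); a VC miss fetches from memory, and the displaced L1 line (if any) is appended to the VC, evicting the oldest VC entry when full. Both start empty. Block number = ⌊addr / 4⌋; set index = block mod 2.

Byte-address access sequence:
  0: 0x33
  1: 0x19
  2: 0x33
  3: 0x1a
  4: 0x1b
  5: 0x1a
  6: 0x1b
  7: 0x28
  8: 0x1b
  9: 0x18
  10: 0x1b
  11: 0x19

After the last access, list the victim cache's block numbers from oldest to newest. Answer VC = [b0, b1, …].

VC = [12, 10]

  [0] addr=0x33 blk=12 s=0: MISS | VC []
  [1] addr=0x19 blk=6 s=0: MISS | VC [12]
  [2] addr=0x33 blk=12 s=0: VC-HIT | VC [6]
  [3] addr=0x1a blk=6 s=0: VC-HIT | VC [12]
  [4] addr=0x1b blk=6 s=0: L1-HIT | VC [12]
  [5] addr=0x1a blk=6 s=0: L1-HIT | VC [12]
  [6] addr=0x1b blk=6 s=0: L1-HIT | VC [12]
  [7] addr=0x28 blk=10 s=0: MISS | VC [12, 6]
  [8] addr=0x1b blk=6 s=0: VC-HIT | VC [12, 10]
  [9] addr=0x18 blk=6 s=0: L1-HIT | VC [12, 10]
  [10] addr=0x1b blk=6 s=0: L1-HIT | VC [12, 10]
  [11] addr=0x19 blk=6 s=0: L1-HIT | VC [12, 10]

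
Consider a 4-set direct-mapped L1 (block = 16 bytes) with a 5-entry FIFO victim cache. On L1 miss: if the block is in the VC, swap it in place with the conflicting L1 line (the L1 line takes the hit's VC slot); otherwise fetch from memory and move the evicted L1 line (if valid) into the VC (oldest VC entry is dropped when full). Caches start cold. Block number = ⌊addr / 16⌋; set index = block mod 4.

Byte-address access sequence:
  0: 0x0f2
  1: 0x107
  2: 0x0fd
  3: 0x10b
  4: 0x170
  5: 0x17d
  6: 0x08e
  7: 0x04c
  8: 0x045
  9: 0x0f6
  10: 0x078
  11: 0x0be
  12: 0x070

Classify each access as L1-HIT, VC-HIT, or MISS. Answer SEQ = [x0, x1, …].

#0 0xf2→b15/s3 MISS; vc=[]
#1 0x107→b16/s0 MISS; vc=[]
#2 0xfd→b15/s3 L1-HIT; vc=[]
#3 0x10b→b16/s0 L1-HIT; vc=[]
#4 0x170→b23/s3 MISS; vc=[15]
#5 0x17d→b23/s3 L1-HIT; vc=[15]
#6 0x8e→b8/s0 MISS; vc=[15,16]
#7 0x4c→b4/s0 MISS; vc=[15,16,8]
#8 0x45→b4/s0 L1-HIT; vc=[15,16,8]
#9 0xf6→b15/s3 VC-HIT; vc=[23,16,8]
#10 0x78→b7/s3 MISS; vc=[23,16,8,15]
#11 0xbe→b11/s3 MISS; vc=[23,16,8,15,7]
#12 0x70→b7/s3 VC-HIT; vc=[23,16,8,15,11]

SEQ = [MISS, MISS, L1-HIT, L1-HIT, MISS, L1-HIT, MISS, MISS, L1-HIT, VC-HIT, MISS, MISS, VC-HIT]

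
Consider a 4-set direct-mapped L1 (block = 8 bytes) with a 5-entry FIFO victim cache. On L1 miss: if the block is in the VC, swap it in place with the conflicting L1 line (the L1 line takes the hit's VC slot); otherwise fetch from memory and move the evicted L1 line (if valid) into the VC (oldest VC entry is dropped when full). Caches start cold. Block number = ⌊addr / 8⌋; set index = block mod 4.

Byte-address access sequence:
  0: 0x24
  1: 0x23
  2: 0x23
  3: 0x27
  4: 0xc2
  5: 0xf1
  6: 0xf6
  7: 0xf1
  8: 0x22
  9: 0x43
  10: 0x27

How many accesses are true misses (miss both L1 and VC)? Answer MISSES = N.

MISSES = 4

0: 0x24 (blk 4, set 0) → MISS  vc=[]
1: 0x23 (blk 4, set 0) → L1-HIT  vc=[]
2: 0x23 (blk 4, set 0) → L1-HIT  vc=[]
3: 0x27 (blk 4, set 0) → L1-HIT  vc=[]
4: 0xc2 (blk 24, set 0) → MISS  vc=[4]
5: 0xf1 (blk 30, set 2) → MISS  vc=[4]
6: 0xf6 (blk 30, set 2) → L1-HIT  vc=[4]
7: 0xf1 (blk 30, set 2) → L1-HIT  vc=[4]
8: 0x22 (blk 4, set 0) → VC-HIT  vc=[24]
9: 0x43 (blk 8, set 0) → MISS  vc=[24, 4]
10: 0x27 (blk 4, set 0) → VC-HIT  vc=[24, 8]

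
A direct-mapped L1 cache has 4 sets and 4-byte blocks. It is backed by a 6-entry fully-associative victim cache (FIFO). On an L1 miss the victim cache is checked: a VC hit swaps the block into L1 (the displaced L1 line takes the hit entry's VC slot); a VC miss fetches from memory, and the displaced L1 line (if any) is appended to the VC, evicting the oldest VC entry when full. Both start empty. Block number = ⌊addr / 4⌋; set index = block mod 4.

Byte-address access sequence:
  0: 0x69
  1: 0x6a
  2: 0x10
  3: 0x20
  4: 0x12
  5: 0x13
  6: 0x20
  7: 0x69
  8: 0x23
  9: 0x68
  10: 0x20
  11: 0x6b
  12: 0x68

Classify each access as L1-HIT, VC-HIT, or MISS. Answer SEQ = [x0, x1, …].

SEQ = [MISS, L1-HIT, MISS, MISS, VC-HIT, L1-HIT, VC-HIT, L1-HIT, L1-HIT, L1-HIT, L1-HIT, L1-HIT, L1-HIT]

0: 0x69 (blk 26, set 2) → MISS  vc=[]
1: 0x6a (blk 26, set 2) → L1-HIT  vc=[]
2: 0x10 (blk 4, set 0) → MISS  vc=[]
3: 0x20 (blk 8, set 0) → MISS  vc=[4]
4: 0x12 (blk 4, set 0) → VC-HIT  vc=[8]
5: 0x13 (blk 4, set 0) → L1-HIT  vc=[8]
6: 0x20 (blk 8, set 0) → VC-HIT  vc=[4]
7: 0x69 (blk 26, set 2) → L1-HIT  vc=[4]
8: 0x23 (blk 8, set 0) → L1-HIT  vc=[4]
9: 0x68 (blk 26, set 2) → L1-HIT  vc=[4]
10: 0x20 (blk 8, set 0) → L1-HIT  vc=[4]
11: 0x6b (blk 26, set 2) → L1-HIT  vc=[4]
12: 0x68 (blk 26, set 2) → L1-HIT  vc=[4]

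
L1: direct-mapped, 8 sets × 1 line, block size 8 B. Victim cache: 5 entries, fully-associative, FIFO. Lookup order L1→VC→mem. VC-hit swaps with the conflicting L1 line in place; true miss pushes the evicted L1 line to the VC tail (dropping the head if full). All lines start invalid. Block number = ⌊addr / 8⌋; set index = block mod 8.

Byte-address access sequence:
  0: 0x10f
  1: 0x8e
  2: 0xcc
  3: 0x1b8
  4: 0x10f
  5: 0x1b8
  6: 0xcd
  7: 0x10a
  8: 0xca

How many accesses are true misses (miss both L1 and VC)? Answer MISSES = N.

MISSES = 4

0: 0x10f (blk 33, set 1) → MISS  vc=[]
1: 0x8e (blk 17, set 1) → MISS  vc=[33]
2: 0xcc (blk 25, set 1) → MISS  vc=[33, 17]
3: 0x1b8 (blk 55, set 7) → MISS  vc=[33, 17]
4: 0x10f (blk 33, set 1) → VC-HIT  vc=[25, 17]
5: 0x1b8 (blk 55, set 7) → L1-HIT  vc=[25, 17]
6: 0xcd (blk 25, set 1) → VC-HIT  vc=[33, 17]
7: 0x10a (blk 33, set 1) → VC-HIT  vc=[25, 17]
8: 0xca (blk 25, set 1) → VC-HIT  vc=[33, 17]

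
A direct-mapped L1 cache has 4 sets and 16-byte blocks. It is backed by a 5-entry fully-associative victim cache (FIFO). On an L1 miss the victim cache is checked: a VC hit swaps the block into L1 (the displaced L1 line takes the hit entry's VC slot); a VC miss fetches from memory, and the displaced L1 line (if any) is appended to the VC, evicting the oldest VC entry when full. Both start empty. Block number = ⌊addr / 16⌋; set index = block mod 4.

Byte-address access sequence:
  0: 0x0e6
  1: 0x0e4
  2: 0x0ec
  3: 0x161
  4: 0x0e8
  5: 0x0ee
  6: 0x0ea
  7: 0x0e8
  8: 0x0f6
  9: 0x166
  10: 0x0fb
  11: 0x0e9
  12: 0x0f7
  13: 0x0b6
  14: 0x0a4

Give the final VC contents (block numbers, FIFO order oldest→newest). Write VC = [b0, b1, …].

  [0] addr=0xe6 blk=14 s=2: MISS | VC []
  [1] addr=0xe4 blk=14 s=2: L1-HIT | VC []
  [2] addr=0xec blk=14 s=2: L1-HIT | VC []
  [3] addr=0x161 blk=22 s=2: MISS | VC [14]
  [4] addr=0xe8 blk=14 s=2: VC-HIT | VC [22]
  [5] addr=0xee blk=14 s=2: L1-HIT | VC [22]
  [6] addr=0xea blk=14 s=2: L1-HIT | VC [22]
  [7] addr=0xe8 blk=14 s=2: L1-HIT | VC [22]
  [8] addr=0xf6 blk=15 s=3: MISS | VC [22]
  [9] addr=0x166 blk=22 s=2: VC-HIT | VC [14]
  [10] addr=0xfb blk=15 s=3: L1-HIT | VC [14]
  [11] addr=0xe9 blk=14 s=2: VC-HIT | VC [22]
  [12] addr=0xf7 blk=15 s=3: L1-HIT | VC [22]
  [13] addr=0xb6 blk=11 s=3: MISS | VC [22, 15]
  [14] addr=0xa4 blk=10 s=2: MISS | VC [22, 15, 14]

VC = [22, 15, 14]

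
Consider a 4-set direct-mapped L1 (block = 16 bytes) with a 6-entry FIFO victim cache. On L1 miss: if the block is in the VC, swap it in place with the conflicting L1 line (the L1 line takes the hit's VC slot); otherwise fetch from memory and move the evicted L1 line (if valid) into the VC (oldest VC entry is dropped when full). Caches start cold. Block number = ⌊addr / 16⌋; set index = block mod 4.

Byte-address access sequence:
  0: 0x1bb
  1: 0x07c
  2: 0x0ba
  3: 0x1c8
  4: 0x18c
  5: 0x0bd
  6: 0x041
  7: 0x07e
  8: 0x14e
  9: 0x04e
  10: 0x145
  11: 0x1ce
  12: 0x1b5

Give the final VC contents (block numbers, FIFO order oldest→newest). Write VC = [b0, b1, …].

  [0] addr=0x1bb blk=27 s=3: MISS | VC []
  [1] addr=0x7c blk=7 s=3: MISS | VC [27]
  [2] addr=0xba blk=11 s=3: MISS | VC [27, 7]
  [3] addr=0x1c8 blk=28 s=0: MISS | VC [27, 7]
  [4] addr=0x18c blk=24 s=0: MISS | VC [27, 7, 28]
  [5] addr=0xbd blk=11 s=3: L1-HIT | VC [27, 7, 28]
  [6] addr=0x41 blk=4 s=0: MISS | VC [27, 7, 28, 24]
  [7] addr=0x7e blk=7 s=3: VC-HIT | VC [27, 11, 28, 24]
  [8] addr=0x14e blk=20 s=0: MISS | VC [27, 11, 28, 24, 4]
  [9] addr=0x4e blk=4 s=0: VC-HIT | VC [27, 11, 28, 24, 20]
  [10] addr=0x145 blk=20 s=0: VC-HIT | VC [27, 11, 28, 24, 4]
  [11] addr=0x1ce blk=28 s=0: VC-HIT | VC [27, 11, 20, 24, 4]
  [12] addr=0x1b5 blk=27 s=3: VC-HIT | VC [7, 11, 20, 24, 4]

VC = [7, 11, 20, 24, 4]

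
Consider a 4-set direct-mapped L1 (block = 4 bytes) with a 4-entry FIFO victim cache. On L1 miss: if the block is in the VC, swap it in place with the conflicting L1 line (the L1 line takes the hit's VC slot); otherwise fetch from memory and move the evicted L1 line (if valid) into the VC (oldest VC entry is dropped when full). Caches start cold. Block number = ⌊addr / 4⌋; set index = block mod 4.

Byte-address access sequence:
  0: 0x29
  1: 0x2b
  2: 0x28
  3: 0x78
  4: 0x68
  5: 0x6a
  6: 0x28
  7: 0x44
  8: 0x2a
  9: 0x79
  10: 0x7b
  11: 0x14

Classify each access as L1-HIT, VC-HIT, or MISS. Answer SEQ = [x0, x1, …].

  [0] addr=0x29 blk=10 s=2: MISS | VC []
  [1] addr=0x2b blk=10 s=2: L1-HIT | VC []
  [2] addr=0x28 blk=10 s=2: L1-HIT | VC []
  [3] addr=0x78 blk=30 s=2: MISS | VC [10]
  [4] addr=0x68 blk=26 s=2: MISS | VC [10, 30]
  [5] addr=0x6a blk=26 s=2: L1-HIT | VC [10, 30]
  [6] addr=0x28 blk=10 s=2: VC-HIT | VC [26, 30]
  [7] addr=0x44 blk=17 s=1: MISS | VC [26, 30]
  [8] addr=0x2a blk=10 s=2: L1-HIT | VC [26, 30]
  [9] addr=0x79 blk=30 s=2: VC-HIT | VC [26, 10]
  [10] addr=0x7b blk=30 s=2: L1-HIT | VC [26, 10]
  [11] addr=0x14 blk=5 s=1: MISS | VC [26, 10, 17]

SEQ = [MISS, L1-HIT, L1-HIT, MISS, MISS, L1-HIT, VC-HIT, MISS, L1-HIT, VC-HIT, L1-HIT, MISS]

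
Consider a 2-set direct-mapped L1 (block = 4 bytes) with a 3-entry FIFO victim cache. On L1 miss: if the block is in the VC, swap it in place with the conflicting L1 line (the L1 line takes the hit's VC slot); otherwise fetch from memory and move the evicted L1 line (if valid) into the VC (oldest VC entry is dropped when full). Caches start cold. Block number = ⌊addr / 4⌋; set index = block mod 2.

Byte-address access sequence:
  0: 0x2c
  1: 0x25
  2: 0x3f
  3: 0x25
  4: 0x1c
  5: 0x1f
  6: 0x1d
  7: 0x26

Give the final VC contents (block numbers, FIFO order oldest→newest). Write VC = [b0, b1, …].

VC = [11, 15, 7]

  [0] addr=0x2c blk=11 s=1: MISS | VC []
  [1] addr=0x25 blk=9 s=1: MISS | VC [11]
  [2] addr=0x3f blk=15 s=1: MISS | VC [11, 9]
  [3] addr=0x25 blk=9 s=1: VC-HIT | VC [11, 15]
  [4] addr=0x1c blk=7 s=1: MISS | VC [11, 15, 9]
  [5] addr=0x1f blk=7 s=1: L1-HIT | VC [11, 15, 9]
  [6] addr=0x1d blk=7 s=1: L1-HIT | VC [11, 15, 9]
  [7] addr=0x26 blk=9 s=1: VC-HIT | VC [11, 15, 7]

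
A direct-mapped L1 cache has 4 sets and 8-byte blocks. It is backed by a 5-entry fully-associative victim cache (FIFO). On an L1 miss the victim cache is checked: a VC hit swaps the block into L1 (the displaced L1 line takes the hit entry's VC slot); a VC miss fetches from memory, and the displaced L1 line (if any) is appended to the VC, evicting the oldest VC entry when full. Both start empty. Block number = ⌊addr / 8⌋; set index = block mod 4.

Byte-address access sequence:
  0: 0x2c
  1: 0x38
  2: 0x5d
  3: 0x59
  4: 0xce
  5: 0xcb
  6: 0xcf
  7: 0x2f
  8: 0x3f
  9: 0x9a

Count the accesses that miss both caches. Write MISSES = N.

MISSES = 5

0: 0x2c (blk 5, set 1) → MISS  vc=[]
1: 0x38 (blk 7, set 3) → MISS  vc=[]
2: 0x5d (blk 11, set 3) → MISS  vc=[7]
3: 0x59 (blk 11, set 3) → L1-HIT  vc=[7]
4: 0xce (blk 25, set 1) → MISS  vc=[7, 5]
5: 0xcb (blk 25, set 1) → L1-HIT  vc=[7, 5]
6: 0xcf (blk 25, set 1) → L1-HIT  vc=[7, 5]
7: 0x2f (blk 5, set 1) → VC-HIT  vc=[7, 25]
8: 0x3f (blk 7, set 3) → VC-HIT  vc=[11, 25]
9: 0x9a (blk 19, set 3) → MISS  vc=[11, 25, 7]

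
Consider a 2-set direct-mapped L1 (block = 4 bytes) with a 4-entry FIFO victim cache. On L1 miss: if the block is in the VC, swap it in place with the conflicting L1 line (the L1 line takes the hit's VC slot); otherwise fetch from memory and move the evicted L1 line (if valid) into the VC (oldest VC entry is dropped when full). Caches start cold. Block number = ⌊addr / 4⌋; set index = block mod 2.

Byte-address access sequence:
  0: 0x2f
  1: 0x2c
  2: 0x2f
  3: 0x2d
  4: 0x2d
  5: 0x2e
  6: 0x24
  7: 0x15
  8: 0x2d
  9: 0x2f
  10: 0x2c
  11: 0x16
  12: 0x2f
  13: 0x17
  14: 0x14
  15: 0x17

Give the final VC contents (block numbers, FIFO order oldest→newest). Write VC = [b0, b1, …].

  [0] addr=0x2f blk=11 s=1: MISS | VC []
  [1] addr=0x2c blk=11 s=1: L1-HIT | VC []
  [2] addr=0x2f blk=11 s=1: L1-HIT | VC []
  [3] addr=0x2d blk=11 s=1: L1-HIT | VC []
  [4] addr=0x2d blk=11 s=1: L1-HIT | VC []
  [5] addr=0x2e blk=11 s=1: L1-HIT | VC []
  [6] addr=0x24 blk=9 s=1: MISS | VC [11]
  [7] addr=0x15 blk=5 s=1: MISS | VC [11, 9]
  [8] addr=0x2d blk=11 s=1: VC-HIT | VC [5, 9]
  [9] addr=0x2f blk=11 s=1: L1-HIT | VC [5, 9]
  [10] addr=0x2c blk=11 s=1: L1-HIT | VC [5, 9]
  [11] addr=0x16 blk=5 s=1: VC-HIT | VC [11, 9]
  [12] addr=0x2f blk=11 s=1: VC-HIT | VC [5, 9]
  [13] addr=0x17 blk=5 s=1: VC-HIT | VC [11, 9]
  [14] addr=0x14 blk=5 s=1: L1-HIT | VC [11, 9]
  [15] addr=0x17 blk=5 s=1: L1-HIT | VC [11, 9]

VC = [11, 9]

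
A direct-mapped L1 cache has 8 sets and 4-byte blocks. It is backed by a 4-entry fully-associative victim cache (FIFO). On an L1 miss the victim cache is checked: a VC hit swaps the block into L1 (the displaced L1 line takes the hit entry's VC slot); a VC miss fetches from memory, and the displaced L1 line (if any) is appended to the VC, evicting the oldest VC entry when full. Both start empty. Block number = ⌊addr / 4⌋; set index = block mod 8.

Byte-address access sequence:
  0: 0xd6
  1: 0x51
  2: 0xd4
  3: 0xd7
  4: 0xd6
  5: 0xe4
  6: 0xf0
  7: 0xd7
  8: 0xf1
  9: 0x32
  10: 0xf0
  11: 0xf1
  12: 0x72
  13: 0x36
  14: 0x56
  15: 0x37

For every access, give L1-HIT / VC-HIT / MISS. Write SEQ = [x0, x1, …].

SEQ = [MISS, MISS, L1-HIT, L1-HIT, L1-HIT, MISS, MISS, L1-HIT, L1-HIT, MISS, VC-HIT, L1-HIT, MISS, MISS, MISS, VC-HIT]

0: 0xd6 (blk 53, set 5) → MISS  vc=[]
1: 0x51 (blk 20, set 4) → MISS  vc=[]
2: 0xd4 (blk 53, set 5) → L1-HIT  vc=[]
3: 0xd7 (blk 53, set 5) → L1-HIT  vc=[]
4: 0xd6 (blk 53, set 5) → L1-HIT  vc=[]
5: 0xe4 (blk 57, set 1) → MISS  vc=[]
6: 0xf0 (blk 60, set 4) → MISS  vc=[20]
7: 0xd7 (blk 53, set 5) → L1-HIT  vc=[20]
8: 0xf1 (blk 60, set 4) → L1-HIT  vc=[20]
9: 0x32 (blk 12, set 4) → MISS  vc=[20, 60]
10: 0xf0 (blk 60, set 4) → VC-HIT  vc=[20, 12]
11: 0xf1 (blk 60, set 4) → L1-HIT  vc=[20, 12]
12: 0x72 (blk 28, set 4) → MISS  vc=[20, 12, 60]
13: 0x36 (blk 13, set 5) → MISS  vc=[20, 12, 60, 53]
14: 0x56 (blk 21, set 5) → MISS  vc=[12, 60, 53, 13]
15: 0x37 (blk 13, set 5) → VC-HIT  vc=[12, 60, 53, 21]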